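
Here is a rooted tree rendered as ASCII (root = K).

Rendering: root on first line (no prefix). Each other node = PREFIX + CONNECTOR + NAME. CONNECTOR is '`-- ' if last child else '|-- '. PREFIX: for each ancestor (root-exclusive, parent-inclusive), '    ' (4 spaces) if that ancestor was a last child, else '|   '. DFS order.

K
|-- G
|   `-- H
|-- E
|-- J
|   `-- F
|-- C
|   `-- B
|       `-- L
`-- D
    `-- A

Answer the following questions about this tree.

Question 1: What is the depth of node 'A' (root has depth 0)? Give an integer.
Answer: 2

Derivation:
Path from root to A: K -> D -> A
Depth = number of edges = 2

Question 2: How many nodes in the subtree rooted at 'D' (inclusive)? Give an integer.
Answer: 2

Derivation:
Subtree rooted at D contains: A, D
Count = 2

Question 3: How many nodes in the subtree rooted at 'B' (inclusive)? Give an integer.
Answer: 2

Derivation:
Subtree rooted at B contains: B, L
Count = 2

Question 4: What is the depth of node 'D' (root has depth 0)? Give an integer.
Answer: 1

Derivation:
Path from root to D: K -> D
Depth = number of edges = 1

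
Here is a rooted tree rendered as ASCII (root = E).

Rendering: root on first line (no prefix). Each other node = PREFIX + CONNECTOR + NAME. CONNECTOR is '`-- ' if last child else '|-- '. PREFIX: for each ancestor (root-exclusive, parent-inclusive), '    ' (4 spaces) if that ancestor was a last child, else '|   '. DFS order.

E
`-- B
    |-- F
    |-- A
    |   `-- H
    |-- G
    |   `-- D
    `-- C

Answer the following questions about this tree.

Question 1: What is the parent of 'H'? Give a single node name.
Answer: A

Derivation:
Scan adjacency: H appears as child of A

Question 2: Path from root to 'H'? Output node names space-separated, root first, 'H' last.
Answer: E B A H

Derivation:
Walk down from root: E -> B -> A -> H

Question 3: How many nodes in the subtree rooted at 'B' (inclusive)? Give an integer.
Answer: 7

Derivation:
Subtree rooted at B contains: A, B, C, D, F, G, H
Count = 7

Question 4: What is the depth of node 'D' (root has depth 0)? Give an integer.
Answer: 3

Derivation:
Path from root to D: E -> B -> G -> D
Depth = number of edges = 3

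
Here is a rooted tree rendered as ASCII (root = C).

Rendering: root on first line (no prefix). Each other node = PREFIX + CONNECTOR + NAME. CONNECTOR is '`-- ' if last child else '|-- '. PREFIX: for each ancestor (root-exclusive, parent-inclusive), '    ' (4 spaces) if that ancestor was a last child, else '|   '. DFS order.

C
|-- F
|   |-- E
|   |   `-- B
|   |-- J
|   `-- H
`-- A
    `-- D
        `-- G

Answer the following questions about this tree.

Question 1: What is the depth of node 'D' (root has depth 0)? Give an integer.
Answer: 2

Derivation:
Path from root to D: C -> A -> D
Depth = number of edges = 2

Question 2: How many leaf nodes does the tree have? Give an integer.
Answer: 4

Derivation:
Leaves (nodes with no children): B, G, H, J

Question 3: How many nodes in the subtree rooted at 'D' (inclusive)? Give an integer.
Answer: 2

Derivation:
Subtree rooted at D contains: D, G
Count = 2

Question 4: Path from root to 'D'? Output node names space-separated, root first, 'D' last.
Walk down from root: C -> A -> D

Answer: C A D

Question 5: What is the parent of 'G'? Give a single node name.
Scan adjacency: G appears as child of D

Answer: D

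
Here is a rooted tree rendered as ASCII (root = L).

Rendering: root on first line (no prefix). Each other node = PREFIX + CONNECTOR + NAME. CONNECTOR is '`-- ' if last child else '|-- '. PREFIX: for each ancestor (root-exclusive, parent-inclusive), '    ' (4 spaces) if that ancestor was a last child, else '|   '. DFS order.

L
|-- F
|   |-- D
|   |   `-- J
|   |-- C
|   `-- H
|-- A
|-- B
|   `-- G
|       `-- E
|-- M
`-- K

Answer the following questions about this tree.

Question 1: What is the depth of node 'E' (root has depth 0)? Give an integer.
Path from root to E: L -> B -> G -> E
Depth = number of edges = 3

Answer: 3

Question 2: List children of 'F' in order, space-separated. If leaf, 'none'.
Answer: D C H

Derivation:
Node F's children (from adjacency): D, C, H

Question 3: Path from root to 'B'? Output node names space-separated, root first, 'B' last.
Answer: L B

Derivation:
Walk down from root: L -> B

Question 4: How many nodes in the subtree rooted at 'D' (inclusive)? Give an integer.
Subtree rooted at D contains: D, J
Count = 2

Answer: 2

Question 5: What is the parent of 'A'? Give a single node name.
Scan adjacency: A appears as child of L

Answer: L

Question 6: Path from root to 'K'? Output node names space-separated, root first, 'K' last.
Answer: L K

Derivation:
Walk down from root: L -> K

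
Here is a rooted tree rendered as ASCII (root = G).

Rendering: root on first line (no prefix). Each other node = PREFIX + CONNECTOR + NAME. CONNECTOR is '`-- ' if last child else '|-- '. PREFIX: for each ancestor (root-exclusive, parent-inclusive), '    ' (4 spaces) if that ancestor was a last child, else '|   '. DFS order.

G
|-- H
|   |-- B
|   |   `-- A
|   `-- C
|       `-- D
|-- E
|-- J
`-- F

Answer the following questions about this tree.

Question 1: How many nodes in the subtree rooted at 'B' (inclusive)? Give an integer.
Answer: 2

Derivation:
Subtree rooted at B contains: A, B
Count = 2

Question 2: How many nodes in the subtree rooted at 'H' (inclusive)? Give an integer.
Subtree rooted at H contains: A, B, C, D, H
Count = 5

Answer: 5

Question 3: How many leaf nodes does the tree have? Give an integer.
Leaves (nodes with no children): A, D, E, F, J

Answer: 5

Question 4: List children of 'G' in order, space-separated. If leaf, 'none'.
Node G's children (from adjacency): H, E, J, F

Answer: H E J F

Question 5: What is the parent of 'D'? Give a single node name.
Scan adjacency: D appears as child of C

Answer: C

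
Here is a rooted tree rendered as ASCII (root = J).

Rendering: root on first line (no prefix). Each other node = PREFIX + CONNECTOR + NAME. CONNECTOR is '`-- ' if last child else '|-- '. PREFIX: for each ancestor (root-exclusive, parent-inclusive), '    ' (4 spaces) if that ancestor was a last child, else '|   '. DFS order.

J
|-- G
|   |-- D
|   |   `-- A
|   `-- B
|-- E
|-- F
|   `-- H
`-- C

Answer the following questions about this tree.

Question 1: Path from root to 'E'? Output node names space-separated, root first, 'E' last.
Walk down from root: J -> E

Answer: J E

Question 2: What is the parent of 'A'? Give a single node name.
Answer: D

Derivation:
Scan adjacency: A appears as child of D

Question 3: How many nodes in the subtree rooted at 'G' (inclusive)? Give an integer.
Answer: 4

Derivation:
Subtree rooted at G contains: A, B, D, G
Count = 4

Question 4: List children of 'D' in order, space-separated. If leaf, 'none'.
Answer: A

Derivation:
Node D's children (from adjacency): A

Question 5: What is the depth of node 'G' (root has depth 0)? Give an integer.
Path from root to G: J -> G
Depth = number of edges = 1

Answer: 1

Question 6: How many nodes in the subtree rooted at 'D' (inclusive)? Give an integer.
Answer: 2

Derivation:
Subtree rooted at D contains: A, D
Count = 2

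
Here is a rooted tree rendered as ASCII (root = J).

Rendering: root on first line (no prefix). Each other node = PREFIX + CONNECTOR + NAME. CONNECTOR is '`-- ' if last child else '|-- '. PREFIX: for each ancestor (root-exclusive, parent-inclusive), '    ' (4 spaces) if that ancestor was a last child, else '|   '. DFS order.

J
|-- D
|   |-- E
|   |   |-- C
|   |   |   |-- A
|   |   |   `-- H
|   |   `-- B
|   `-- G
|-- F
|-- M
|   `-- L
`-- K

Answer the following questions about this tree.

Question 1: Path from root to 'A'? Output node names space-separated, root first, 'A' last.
Answer: J D E C A

Derivation:
Walk down from root: J -> D -> E -> C -> A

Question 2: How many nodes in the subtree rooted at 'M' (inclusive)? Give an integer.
Subtree rooted at M contains: L, M
Count = 2

Answer: 2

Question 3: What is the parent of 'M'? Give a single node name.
Scan adjacency: M appears as child of J

Answer: J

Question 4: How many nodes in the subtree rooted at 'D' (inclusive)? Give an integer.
Answer: 7

Derivation:
Subtree rooted at D contains: A, B, C, D, E, G, H
Count = 7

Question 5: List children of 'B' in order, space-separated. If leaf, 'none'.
Answer: none

Derivation:
Node B's children (from adjacency): (leaf)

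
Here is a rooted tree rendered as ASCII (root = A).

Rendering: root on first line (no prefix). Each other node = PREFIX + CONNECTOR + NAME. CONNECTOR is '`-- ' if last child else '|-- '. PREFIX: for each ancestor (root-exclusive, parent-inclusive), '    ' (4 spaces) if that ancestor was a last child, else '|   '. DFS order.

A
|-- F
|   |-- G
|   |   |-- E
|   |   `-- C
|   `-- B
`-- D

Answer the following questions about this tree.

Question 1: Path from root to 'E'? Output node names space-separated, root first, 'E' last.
Answer: A F G E

Derivation:
Walk down from root: A -> F -> G -> E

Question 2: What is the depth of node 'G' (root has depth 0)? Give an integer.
Answer: 2

Derivation:
Path from root to G: A -> F -> G
Depth = number of edges = 2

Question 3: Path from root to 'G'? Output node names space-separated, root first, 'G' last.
Walk down from root: A -> F -> G

Answer: A F G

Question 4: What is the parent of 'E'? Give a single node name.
Answer: G

Derivation:
Scan adjacency: E appears as child of G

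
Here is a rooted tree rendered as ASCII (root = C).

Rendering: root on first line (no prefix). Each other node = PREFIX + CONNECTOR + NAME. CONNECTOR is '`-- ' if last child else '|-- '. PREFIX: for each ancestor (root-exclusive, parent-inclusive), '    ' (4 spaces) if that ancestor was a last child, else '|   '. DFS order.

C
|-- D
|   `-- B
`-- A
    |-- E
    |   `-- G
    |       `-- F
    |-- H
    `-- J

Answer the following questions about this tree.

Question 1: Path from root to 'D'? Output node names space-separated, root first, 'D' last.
Answer: C D

Derivation:
Walk down from root: C -> D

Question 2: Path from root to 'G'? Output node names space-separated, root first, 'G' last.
Answer: C A E G

Derivation:
Walk down from root: C -> A -> E -> G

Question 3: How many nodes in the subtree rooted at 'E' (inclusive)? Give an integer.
Subtree rooted at E contains: E, F, G
Count = 3

Answer: 3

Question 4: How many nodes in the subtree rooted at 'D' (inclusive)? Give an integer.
Subtree rooted at D contains: B, D
Count = 2

Answer: 2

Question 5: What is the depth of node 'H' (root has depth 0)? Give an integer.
Path from root to H: C -> A -> H
Depth = number of edges = 2

Answer: 2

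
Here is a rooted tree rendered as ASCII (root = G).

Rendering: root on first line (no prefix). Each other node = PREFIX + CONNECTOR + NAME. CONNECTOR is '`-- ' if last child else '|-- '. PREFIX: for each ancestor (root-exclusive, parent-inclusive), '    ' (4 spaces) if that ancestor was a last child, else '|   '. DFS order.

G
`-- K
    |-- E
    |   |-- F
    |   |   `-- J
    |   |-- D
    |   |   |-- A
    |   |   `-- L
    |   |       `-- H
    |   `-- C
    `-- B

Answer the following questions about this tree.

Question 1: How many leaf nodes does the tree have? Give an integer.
Answer: 5

Derivation:
Leaves (nodes with no children): A, B, C, H, J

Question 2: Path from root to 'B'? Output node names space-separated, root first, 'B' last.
Walk down from root: G -> K -> B

Answer: G K B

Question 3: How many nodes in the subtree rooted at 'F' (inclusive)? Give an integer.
Answer: 2

Derivation:
Subtree rooted at F contains: F, J
Count = 2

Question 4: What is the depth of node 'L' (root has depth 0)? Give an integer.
Path from root to L: G -> K -> E -> D -> L
Depth = number of edges = 4

Answer: 4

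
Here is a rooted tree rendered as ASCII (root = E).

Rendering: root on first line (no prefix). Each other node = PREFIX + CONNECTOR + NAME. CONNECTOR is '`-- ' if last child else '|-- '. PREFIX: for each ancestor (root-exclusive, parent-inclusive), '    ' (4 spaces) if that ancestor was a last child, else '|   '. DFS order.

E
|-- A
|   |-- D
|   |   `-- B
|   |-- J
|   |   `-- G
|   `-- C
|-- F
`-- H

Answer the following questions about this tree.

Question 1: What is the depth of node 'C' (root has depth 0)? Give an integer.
Path from root to C: E -> A -> C
Depth = number of edges = 2

Answer: 2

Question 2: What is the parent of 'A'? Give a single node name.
Scan adjacency: A appears as child of E

Answer: E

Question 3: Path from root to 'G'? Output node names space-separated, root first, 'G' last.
Walk down from root: E -> A -> J -> G

Answer: E A J G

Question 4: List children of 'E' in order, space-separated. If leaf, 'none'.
Node E's children (from adjacency): A, F, H

Answer: A F H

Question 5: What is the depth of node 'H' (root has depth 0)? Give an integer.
Path from root to H: E -> H
Depth = number of edges = 1

Answer: 1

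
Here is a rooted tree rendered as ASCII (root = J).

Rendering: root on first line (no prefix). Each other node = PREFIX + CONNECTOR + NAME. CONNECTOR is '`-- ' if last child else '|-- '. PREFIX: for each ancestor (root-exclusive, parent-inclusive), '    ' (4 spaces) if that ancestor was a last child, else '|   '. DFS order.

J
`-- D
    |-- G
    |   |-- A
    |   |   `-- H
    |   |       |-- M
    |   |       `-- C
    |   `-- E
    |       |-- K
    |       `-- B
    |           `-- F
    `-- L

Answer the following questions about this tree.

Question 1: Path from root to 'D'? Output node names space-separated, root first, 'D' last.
Answer: J D

Derivation:
Walk down from root: J -> D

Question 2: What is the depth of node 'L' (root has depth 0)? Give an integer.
Path from root to L: J -> D -> L
Depth = number of edges = 2

Answer: 2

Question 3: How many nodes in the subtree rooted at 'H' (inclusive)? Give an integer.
Answer: 3

Derivation:
Subtree rooted at H contains: C, H, M
Count = 3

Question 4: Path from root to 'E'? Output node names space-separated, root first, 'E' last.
Walk down from root: J -> D -> G -> E

Answer: J D G E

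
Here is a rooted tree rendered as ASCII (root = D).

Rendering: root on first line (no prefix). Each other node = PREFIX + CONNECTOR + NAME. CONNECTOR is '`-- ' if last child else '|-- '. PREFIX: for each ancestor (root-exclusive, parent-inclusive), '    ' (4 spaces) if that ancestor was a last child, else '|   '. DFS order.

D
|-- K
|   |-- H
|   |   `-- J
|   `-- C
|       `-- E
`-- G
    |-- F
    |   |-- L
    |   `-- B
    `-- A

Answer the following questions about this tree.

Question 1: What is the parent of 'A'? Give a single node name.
Answer: G

Derivation:
Scan adjacency: A appears as child of G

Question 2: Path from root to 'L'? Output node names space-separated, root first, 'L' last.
Answer: D G F L

Derivation:
Walk down from root: D -> G -> F -> L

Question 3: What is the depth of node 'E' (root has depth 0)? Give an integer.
Path from root to E: D -> K -> C -> E
Depth = number of edges = 3

Answer: 3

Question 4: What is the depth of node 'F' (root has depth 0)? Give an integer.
Answer: 2

Derivation:
Path from root to F: D -> G -> F
Depth = number of edges = 2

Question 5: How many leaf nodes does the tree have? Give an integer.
Answer: 5

Derivation:
Leaves (nodes with no children): A, B, E, J, L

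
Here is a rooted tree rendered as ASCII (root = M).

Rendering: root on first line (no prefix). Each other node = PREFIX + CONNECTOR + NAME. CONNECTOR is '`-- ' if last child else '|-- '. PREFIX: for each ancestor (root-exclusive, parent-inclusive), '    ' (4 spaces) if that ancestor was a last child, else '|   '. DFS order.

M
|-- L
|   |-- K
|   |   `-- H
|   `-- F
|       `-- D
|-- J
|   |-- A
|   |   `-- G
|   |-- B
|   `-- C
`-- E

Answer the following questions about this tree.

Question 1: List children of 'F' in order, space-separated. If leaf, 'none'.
Answer: D

Derivation:
Node F's children (from adjacency): D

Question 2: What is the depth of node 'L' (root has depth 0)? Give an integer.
Path from root to L: M -> L
Depth = number of edges = 1

Answer: 1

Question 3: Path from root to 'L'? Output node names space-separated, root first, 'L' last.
Walk down from root: M -> L

Answer: M L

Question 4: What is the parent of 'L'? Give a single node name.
Answer: M

Derivation:
Scan adjacency: L appears as child of M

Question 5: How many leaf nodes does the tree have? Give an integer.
Leaves (nodes with no children): B, C, D, E, G, H

Answer: 6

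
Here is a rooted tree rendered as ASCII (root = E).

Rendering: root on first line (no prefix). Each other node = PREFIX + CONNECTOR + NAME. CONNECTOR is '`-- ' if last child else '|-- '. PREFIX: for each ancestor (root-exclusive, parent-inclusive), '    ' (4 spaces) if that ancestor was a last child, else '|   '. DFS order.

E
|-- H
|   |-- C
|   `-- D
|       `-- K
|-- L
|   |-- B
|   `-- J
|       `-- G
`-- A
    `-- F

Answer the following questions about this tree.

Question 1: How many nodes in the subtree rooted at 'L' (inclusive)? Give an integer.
Subtree rooted at L contains: B, G, J, L
Count = 4

Answer: 4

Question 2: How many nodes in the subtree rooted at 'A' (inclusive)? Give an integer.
Subtree rooted at A contains: A, F
Count = 2

Answer: 2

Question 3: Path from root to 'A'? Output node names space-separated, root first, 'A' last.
Answer: E A

Derivation:
Walk down from root: E -> A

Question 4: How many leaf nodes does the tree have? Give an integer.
Leaves (nodes with no children): B, C, F, G, K

Answer: 5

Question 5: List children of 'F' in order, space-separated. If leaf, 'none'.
Node F's children (from adjacency): (leaf)

Answer: none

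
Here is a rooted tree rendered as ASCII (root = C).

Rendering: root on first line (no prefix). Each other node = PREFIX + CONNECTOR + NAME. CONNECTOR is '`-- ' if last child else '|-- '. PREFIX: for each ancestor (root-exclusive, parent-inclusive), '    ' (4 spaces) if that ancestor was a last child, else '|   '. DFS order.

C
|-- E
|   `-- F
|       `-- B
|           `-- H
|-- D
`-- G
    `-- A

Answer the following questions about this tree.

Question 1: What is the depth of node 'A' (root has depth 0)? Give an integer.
Answer: 2

Derivation:
Path from root to A: C -> G -> A
Depth = number of edges = 2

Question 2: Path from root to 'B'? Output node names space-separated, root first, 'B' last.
Answer: C E F B

Derivation:
Walk down from root: C -> E -> F -> B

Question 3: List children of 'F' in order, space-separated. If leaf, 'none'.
Answer: B

Derivation:
Node F's children (from adjacency): B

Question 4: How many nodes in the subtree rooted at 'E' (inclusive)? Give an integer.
Answer: 4

Derivation:
Subtree rooted at E contains: B, E, F, H
Count = 4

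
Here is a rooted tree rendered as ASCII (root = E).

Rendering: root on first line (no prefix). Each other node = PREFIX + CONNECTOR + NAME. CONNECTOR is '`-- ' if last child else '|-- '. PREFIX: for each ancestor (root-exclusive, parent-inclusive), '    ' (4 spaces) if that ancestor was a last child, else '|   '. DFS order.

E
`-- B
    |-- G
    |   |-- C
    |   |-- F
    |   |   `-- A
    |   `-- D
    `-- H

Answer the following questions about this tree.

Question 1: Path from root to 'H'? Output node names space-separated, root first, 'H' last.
Answer: E B H

Derivation:
Walk down from root: E -> B -> H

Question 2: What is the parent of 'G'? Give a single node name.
Scan adjacency: G appears as child of B

Answer: B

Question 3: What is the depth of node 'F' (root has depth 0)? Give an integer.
Answer: 3

Derivation:
Path from root to F: E -> B -> G -> F
Depth = number of edges = 3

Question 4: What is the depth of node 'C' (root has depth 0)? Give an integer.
Path from root to C: E -> B -> G -> C
Depth = number of edges = 3

Answer: 3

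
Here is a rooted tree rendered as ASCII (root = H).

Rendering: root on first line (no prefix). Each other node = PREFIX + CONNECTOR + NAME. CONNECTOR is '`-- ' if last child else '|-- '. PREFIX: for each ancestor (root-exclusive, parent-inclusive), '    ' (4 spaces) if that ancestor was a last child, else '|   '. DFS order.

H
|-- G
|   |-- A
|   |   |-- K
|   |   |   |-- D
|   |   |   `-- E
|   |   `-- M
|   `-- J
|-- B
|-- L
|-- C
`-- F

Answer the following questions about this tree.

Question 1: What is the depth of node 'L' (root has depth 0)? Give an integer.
Answer: 1

Derivation:
Path from root to L: H -> L
Depth = number of edges = 1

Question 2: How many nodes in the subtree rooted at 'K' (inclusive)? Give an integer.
Answer: 3

Derivation:
Subtree rooted at K contains: D, E, K
Count = 3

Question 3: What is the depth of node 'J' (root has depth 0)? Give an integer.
Path from root to J: H -> G -> J
Depth = number of edges = 2

Answer: 2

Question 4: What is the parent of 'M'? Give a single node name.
Scan adjacency: M appears as child of A

Answer: A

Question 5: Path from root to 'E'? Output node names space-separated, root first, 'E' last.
Walk down from root: H -> G -> A -> K -> E

Answer: H G A K E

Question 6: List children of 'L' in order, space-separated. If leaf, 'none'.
Node L's children (from adjacency): (leaf)

Answer: none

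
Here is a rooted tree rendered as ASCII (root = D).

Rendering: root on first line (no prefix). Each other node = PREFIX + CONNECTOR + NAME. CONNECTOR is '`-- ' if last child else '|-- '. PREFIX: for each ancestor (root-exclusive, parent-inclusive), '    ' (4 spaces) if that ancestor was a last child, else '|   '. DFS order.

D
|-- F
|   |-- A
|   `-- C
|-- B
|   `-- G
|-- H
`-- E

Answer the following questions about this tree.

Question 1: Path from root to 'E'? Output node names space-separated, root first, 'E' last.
Answer: D E

Derivation:
Walk down from root: D -> E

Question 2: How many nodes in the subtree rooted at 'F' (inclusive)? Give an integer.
Answer: 3

Derivation:
Subtree rooted at F contains: A, C, F
Count = 3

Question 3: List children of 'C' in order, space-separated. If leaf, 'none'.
Node C's children (from adjacency): (leaf)

Answer: none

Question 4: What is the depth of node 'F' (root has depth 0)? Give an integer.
Answer: 1

Derivation:
Path from root to F: D -> F
Depth = number of edges = 1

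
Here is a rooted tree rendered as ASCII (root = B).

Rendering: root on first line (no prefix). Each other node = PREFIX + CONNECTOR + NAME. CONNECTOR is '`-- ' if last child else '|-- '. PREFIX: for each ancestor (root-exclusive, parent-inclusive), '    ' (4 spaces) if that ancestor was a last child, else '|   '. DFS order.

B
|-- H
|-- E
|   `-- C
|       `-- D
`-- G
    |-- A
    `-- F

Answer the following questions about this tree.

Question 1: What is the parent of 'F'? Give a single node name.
Answer: G

Derivation:
Scan adjacency: F appears as child of G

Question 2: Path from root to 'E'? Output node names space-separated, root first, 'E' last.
Walk down from root: B -> E

Answer: B E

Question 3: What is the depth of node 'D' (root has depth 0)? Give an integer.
Path from root to D: B -> E -> C -> D
Depth = number of edges = 3

Answer: 3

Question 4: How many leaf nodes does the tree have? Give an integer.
Answer: 4

Derivation:
Leaves (nodes with no children): A, D, F, H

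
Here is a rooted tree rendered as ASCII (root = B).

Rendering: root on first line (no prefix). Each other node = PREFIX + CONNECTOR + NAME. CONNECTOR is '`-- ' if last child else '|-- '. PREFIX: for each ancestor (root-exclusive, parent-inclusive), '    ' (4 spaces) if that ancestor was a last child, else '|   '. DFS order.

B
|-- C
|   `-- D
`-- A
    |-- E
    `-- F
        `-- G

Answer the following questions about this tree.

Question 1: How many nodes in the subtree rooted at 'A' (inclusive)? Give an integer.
Answer: 4

Derivation:
Subtree rooted at A contains: A, E, F, G
Count = 4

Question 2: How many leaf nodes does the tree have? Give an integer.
Answer: 3

Derivation:
Leaves (nodes with no children): D, E, G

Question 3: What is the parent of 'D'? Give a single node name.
Answer: C

Derivation:
Scan adjacency: D appears as child of C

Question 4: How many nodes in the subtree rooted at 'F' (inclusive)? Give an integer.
Answer: 2

Derivation:
Subtree rooted at F contains: F, G
Count = 2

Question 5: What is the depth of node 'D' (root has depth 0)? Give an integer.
Path from root to D: B -> C -> D
Depth = number of edges = 2

Answer: 2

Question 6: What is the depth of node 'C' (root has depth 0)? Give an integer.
Answer: 1

Derivation:
Path from root to C: B -> C
Depth = number of edges = 1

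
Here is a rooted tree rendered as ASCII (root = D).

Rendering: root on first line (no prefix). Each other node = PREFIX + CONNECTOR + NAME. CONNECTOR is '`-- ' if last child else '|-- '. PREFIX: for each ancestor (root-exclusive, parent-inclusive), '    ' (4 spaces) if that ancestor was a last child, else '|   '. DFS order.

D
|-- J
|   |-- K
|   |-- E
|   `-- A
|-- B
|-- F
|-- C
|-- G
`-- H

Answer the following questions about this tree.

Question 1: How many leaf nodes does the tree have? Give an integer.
Leaves (nodes with no children): A, B, C, E, F, G, H, K

Answer: 8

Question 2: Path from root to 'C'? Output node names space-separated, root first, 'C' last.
Answer: D C

Derivation:
Walk down from root: D -> C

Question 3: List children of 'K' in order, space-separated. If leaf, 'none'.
Node K's children (from adjacency): (leaf)

Answer: none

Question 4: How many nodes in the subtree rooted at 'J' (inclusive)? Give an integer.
Answer: 4

Derivation:
Subtree rooted at J contains: A, E, J, K
Count = 4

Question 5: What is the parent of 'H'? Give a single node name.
Answer: D

Derivation:
Scan adjacency: H appears as child of D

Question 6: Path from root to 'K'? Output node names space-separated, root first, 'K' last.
Walk down from root: D -> J -> K

Answer: D J K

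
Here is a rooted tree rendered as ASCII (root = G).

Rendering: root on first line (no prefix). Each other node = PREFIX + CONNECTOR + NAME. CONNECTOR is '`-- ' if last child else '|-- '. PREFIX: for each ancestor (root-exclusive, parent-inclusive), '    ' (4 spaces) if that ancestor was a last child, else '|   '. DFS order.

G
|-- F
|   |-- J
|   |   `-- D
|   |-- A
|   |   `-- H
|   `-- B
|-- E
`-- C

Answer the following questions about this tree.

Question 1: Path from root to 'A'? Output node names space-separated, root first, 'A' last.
Answer: G F A

Derivation:
Walk down from root: G -> F -> A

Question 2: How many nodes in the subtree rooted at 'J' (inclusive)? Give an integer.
Subtree rooted at J contains: D, J
Count = 2

Answer: 2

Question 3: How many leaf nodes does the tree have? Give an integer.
Answer: 5

Derivation:
Leaves (nodes with no children): B, C, D, E, H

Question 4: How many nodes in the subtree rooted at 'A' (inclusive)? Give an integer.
Answer: 2

Derivation:
Subtree rooted at A contains: A, H
Count = 2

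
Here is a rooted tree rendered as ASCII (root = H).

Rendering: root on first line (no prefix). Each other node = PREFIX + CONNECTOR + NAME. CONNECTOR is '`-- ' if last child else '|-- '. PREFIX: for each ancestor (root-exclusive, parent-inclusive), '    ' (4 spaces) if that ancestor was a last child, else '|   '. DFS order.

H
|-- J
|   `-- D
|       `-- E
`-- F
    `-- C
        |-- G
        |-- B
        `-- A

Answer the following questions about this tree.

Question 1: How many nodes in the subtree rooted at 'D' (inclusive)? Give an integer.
Answer: 2

Derivation:
Subtree rooted at D contains: D, E
Count = 2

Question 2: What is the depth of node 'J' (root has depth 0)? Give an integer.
Path from root to J: H -> J
Depth = number of edges = 1

Answer: 1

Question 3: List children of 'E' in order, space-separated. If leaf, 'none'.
Node E's children (from adjacency): (leaf)

Answer: none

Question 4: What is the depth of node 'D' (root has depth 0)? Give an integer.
Answer: 2

Derivation:
Path from root to D: H -> J -> D
Depth = number of edges = 2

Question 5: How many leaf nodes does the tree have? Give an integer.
Answer: 4

Derivation:
Leaves (nodes with no children): A, B, E, G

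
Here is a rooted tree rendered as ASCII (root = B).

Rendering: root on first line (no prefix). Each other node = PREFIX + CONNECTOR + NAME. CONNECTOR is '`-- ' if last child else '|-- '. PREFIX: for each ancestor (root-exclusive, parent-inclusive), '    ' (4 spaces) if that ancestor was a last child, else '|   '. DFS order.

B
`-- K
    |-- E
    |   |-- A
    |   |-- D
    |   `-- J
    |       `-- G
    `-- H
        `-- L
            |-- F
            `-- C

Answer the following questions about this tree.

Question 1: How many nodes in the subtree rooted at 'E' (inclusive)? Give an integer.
Subtree rooted at E contains: A, D, E, G, J
Count = 5

Answer: 5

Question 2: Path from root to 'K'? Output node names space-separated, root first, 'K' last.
Answer: B K

Derivation:
Walk down from root: B -> K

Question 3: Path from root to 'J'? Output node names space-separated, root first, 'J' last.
Walk down from root: B -> K -> E -> J

Answer: B K E J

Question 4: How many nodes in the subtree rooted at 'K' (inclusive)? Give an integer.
Subtree rooted at K contains: A, C, D, E, F, G, H, J, K, L
Count = 10

Answer: 10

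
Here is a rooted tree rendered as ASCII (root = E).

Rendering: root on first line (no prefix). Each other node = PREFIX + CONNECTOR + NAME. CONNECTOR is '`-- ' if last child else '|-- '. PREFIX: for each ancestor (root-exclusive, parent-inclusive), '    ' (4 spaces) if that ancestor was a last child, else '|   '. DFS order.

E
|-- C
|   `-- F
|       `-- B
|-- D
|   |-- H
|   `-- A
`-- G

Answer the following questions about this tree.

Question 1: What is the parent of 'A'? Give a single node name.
Answer: D

Derivation:
Scan adjacency: A appears as child of D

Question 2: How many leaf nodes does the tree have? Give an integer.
Leaves (nodes with no children): A, B, G, H

Answer: 4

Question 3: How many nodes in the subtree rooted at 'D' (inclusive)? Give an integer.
Answer: 3

Derivation:
Subtree rooted at D contains: A, D, H
Count = 3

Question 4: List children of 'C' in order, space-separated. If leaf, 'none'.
Answer: F

Derivation:
Node C's children (from adjacency): F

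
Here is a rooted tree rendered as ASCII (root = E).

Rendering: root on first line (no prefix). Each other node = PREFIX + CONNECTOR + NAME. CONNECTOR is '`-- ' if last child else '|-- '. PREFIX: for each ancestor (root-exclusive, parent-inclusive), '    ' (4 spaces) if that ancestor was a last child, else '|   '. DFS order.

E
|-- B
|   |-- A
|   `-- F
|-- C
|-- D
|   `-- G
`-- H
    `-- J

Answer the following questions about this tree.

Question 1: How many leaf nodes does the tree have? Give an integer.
Leaves (nodes with no children): A, C, F, G, J

Answer: 5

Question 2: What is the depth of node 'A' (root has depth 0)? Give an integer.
Answer: 2

Derivation:
Path from root to A: E -> B -> A
Depth = number of edges = 2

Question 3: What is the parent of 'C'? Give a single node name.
Answer: E

Derivation:
Scan adjacency: C appears as child of E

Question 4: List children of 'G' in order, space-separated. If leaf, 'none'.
Node G's children (from adjacency): (leaf)

Answer: none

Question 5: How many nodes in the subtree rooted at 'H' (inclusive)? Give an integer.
Subtree rooted at H contains: H, J
Count = 2

Answer: 2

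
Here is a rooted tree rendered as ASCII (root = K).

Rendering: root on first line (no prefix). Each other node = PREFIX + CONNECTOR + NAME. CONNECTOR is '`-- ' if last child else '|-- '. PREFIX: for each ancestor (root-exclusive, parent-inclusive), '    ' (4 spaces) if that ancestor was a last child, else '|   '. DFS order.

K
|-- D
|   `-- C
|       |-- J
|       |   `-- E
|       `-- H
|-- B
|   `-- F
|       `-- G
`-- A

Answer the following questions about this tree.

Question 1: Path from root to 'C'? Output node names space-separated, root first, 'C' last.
Walk down from root: K -> D -> C

Answer: K D C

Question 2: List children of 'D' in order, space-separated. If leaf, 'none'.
Answer: C

Derivation:
Node D's children (from adjacency): C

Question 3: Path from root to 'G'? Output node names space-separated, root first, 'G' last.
Walk down from root: K -> B -> F -> G

Answer: K B F G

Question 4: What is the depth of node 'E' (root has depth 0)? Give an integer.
Answer: 4

Derivation:
Path from root to E: K -> D -> C -> J -> E
Depth = number of edges = 4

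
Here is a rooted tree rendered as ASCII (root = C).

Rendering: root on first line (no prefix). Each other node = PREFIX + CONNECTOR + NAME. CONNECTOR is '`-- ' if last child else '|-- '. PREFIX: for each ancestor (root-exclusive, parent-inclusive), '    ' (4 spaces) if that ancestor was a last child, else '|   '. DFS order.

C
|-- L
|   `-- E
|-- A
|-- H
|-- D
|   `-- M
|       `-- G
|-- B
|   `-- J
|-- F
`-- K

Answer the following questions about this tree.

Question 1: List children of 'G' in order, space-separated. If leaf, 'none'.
Answer: none

Derivation:
Node G's children (from adjacency): (leaf)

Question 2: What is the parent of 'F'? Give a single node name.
Scan adjacency: F appears as child of C

Answer: C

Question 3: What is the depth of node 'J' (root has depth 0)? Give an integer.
Answer: 2

Derivation:
Path from root to J: C -> B -> J
Depth = number of edges = 2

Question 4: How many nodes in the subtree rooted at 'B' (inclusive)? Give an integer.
Subtree rooted at B contains: B, J
Count = 2

Answer: 2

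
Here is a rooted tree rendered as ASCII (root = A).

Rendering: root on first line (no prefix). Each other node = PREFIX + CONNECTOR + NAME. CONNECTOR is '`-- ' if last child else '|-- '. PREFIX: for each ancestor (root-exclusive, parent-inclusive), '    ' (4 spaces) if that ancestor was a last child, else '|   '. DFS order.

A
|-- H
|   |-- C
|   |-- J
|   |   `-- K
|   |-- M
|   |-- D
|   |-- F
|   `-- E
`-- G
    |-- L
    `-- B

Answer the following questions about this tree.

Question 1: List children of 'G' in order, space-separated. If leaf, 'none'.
Answer: L B

Derivation:
Node G's children (from adjacency): L, B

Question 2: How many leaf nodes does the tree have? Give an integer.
Leaves (nodes with no children): B, C, D, E, F, K, L, M

Answer: 8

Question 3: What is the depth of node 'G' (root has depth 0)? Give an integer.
Answer: 1

Derivation:
Path from root to G: A -> G
Depth = number of edges = 1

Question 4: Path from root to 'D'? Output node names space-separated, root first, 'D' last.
Answer: A H D

Derivation:
Walk down from root: A -> H -> D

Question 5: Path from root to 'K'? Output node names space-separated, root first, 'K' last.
Answer: A H J K

Derivation:
Walk down from root: A -> H -> J -> K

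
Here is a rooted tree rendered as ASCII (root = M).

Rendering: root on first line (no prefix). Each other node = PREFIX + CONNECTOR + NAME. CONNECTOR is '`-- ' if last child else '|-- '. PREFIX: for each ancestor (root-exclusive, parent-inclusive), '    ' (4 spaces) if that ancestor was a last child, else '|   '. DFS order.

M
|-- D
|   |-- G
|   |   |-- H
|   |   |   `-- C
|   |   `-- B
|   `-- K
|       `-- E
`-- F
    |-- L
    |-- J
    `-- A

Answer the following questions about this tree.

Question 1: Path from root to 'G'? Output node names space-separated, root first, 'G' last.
Walk down from root: M -> D -> G

Answer: M D G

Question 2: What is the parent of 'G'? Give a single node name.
Scan adjacency: G appears as child of D

Answer: D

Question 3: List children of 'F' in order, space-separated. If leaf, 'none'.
Answer: L J A

Derivation:
Node F's children (from adjacency): L, J, A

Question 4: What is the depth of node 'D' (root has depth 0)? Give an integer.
Answer: 1

Derivation:
Path from root to D: M -> D
Depth = number of edges = 1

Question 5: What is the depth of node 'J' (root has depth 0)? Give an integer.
Answer: 2

Derivation:
Path from root to J: M -> F -> J
Depth = number of edges = 2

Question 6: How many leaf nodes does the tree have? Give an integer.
Answer: 6

Derivation:
Leaves (nodes with no children): A, B, C, E, J, L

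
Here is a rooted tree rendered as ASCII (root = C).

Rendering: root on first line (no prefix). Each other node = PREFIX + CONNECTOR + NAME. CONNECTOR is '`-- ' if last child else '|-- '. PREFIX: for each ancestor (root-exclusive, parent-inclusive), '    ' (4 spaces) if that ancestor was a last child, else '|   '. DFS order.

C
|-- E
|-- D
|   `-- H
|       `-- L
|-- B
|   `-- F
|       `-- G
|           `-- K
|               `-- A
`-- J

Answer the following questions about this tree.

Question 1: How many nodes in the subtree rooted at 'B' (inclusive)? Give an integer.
Answer: 5

Derivation:
Subtree rooted at B contains: A, B, F, G, K
Count = 5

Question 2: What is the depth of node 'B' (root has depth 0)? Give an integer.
Answer: 1

Derivation:
Path from root to B: C -> B
Depth = number of edges = 1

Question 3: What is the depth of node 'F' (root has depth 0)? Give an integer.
Answer: 2

Derivation:
Path from root to F: C -> B -> F
Depth = number of edges = 2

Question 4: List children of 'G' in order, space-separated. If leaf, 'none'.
Answer: K

Derivation:
Node G's children (from adjacency): K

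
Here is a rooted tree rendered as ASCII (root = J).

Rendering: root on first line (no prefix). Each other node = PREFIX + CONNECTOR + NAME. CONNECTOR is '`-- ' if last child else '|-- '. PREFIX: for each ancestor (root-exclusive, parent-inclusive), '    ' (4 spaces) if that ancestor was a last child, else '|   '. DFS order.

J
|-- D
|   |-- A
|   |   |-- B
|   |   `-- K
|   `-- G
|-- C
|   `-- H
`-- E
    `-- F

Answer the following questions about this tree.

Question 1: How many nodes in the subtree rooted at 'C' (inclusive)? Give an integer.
Subtree rooted at C contains: C, H
Count = 2

Answer: 2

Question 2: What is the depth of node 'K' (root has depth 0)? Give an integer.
Answer: 3

Derivation:
Path from root to K: J -> D -> A -> K
Depth = number of edges = 3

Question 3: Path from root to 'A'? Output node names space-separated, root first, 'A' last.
Answer: J D A

Derivation:
Walk down from root: J -> D -> A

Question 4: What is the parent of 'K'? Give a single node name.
Scan adjacency: K appears as child of A

Answer: A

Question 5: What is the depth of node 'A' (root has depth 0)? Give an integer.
Answer: 2

Derivation:
Path from root to A: J -> D -> A
Depth = number of edges = 2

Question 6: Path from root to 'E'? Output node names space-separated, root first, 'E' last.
Walk down from root: J -> E

Answer: J E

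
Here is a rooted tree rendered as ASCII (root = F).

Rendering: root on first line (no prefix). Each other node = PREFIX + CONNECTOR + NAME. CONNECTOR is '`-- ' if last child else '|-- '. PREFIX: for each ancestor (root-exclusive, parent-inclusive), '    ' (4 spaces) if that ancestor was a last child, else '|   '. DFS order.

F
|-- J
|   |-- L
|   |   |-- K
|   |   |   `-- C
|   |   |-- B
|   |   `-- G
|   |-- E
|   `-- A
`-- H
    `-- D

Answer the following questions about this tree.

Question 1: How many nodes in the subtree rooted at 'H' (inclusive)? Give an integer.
Answer: 2

Derivation:
Subtree rooted at H contains: D, H
Count = 2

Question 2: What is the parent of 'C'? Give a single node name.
Answer: K

Derivation:
Scan adjacency: C appears as child of K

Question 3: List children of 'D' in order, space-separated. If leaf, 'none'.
Node D's children (from adjacency): (leaf)

Answer: none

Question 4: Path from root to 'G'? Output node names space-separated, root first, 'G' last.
Walk down from root: F -> J -> L -> G

Answer: F J L G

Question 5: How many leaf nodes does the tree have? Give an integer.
Answer: 6

Derivation:
Leaves (nodes with no children): A, B, C, D, E, G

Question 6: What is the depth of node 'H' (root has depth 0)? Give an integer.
Answer: 1

Derivation:
Path from root to H: F -> H
Depth = number of edges = 1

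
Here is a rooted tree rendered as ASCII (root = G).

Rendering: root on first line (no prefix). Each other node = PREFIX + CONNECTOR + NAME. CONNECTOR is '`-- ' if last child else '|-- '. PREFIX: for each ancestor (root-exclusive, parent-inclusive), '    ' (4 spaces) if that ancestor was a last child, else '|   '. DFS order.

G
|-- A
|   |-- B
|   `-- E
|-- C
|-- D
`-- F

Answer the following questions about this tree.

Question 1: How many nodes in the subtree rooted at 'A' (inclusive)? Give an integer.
Answer: 3

Derivation:
Subtree rooted at A contains: A, B, E
Count = 3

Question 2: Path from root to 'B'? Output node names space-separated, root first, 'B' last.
Walk down from root: G -> A -> B

Answer: G A B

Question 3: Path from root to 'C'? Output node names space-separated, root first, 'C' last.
Walk down from root: G -> C

Answer: G C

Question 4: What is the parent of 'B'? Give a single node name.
Scan adjacency: B appears as child of A

Answer: A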